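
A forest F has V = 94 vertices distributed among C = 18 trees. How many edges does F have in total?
76 (Each of the 18 component trees on V_i vertices has V_i - 1 edges; summing gives V - C = 94 - 18 = 76)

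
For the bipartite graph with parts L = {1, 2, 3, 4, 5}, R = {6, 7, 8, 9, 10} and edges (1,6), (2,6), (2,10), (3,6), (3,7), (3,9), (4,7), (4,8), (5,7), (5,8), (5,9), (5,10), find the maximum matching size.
5 (matching: (1,6), (2,10), (3,9), (4,8), (5,7); upper bound min(|L|,|R|) = min(5,5) = 5)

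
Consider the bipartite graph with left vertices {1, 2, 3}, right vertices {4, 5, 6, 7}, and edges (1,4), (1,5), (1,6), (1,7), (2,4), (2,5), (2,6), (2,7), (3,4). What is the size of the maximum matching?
3 (matching: (1,7), (2,6), (3,4); upper bound min(|L|,|R|) = min(3,4) = 3)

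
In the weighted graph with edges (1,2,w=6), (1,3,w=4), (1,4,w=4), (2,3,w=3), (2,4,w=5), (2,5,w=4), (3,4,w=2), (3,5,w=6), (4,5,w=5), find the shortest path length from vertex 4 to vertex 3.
2 (path: 4 -> 3; weights 2 = 2)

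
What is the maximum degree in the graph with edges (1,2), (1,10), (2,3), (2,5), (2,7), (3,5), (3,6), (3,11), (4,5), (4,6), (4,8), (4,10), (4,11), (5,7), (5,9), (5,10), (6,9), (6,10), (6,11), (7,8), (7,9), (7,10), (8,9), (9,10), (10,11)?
7 (attained at vertex 10)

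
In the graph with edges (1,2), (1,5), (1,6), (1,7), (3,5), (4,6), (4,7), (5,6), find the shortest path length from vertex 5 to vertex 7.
2 (path: 5 -> 1 -> 7, 2 edges)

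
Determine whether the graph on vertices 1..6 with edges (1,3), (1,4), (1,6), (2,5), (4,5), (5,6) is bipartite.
Yes. Partition: {1, 5}, {2, 3, 4, 6}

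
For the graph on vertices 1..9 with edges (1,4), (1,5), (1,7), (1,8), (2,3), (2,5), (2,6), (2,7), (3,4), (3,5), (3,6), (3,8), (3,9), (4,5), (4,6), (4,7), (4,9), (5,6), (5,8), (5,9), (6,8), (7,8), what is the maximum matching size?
4 (matching: (2,7), (3,9), (4,5), (6,8); upper bound floor(n/2) = floor(9/2) = 4)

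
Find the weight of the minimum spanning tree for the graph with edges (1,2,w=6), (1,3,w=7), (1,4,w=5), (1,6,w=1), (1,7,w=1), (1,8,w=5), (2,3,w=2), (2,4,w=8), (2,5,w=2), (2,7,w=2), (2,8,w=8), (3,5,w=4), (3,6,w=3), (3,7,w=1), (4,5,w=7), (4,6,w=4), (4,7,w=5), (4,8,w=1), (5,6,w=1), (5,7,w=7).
11 (MST edges: (1,6,w=1), (1,7,w=1), (2,7,w=2), (3,7,w=1), (4,6,w=4), (4,8,w=1), (5,6,w=1); sum of weights 1 + 1 + 2 + 1 + 4 + 1 + 1 = 11)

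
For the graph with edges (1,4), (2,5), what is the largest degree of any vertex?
1 (attained at vertices 1, 2, 4, 5)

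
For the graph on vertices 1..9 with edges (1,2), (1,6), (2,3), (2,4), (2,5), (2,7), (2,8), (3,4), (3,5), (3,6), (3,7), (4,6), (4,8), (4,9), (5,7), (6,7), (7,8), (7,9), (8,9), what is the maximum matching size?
4 (matching: (1,6), (2,5), (4,8), (7,9); upper bound floor(n/2) = floor(9/2) = 4)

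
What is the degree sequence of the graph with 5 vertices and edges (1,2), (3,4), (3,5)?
[2, 1, 1, 1, 1] (degrees: deg(1)=1, deg(2)=1, deg(3)=2, deg(4)=1, deg(5)=1)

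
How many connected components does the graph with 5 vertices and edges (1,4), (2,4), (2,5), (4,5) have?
2 (components: {1, 2, 4, 5}, {3})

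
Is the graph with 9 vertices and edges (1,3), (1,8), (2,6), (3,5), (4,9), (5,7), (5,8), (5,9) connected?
No, it has 2 components: {1, 3, 4, 5, 7, 8, 9}, {2, 6}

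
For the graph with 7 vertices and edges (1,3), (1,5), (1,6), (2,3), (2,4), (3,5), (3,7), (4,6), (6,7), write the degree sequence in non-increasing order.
[4, 3, 3, 2, 2, 2, 2] (degrees: deg(1)=3, deg(2)=2, deg(3)=4, deg(4)=2, deg(5)=2, deg(6)=3, deg(7)=2)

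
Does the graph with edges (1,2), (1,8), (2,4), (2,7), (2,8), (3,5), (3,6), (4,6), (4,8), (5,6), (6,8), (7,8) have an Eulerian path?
Yes (the graph is connected and exactly 2 vertices have odd degree: {4, 8}; any Eulerian path must start and end at those)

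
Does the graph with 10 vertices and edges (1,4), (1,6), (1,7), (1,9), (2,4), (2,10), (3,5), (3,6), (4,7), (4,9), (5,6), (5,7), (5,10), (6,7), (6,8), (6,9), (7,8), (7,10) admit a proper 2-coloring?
No (odd cycle of length 3: 6 -> 1 -> 9 -> 6)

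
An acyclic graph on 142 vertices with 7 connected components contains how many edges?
135 (Each of the 7 component trees on V_i vertices has V_i - 1 edges; summing gives V - C = 142 - 7 = 135)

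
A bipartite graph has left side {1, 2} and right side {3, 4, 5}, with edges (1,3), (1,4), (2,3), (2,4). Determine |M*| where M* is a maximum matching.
2 (matching: (1,4), (2,3); upper bound min(|L|,|R|) = min(2,3) = 2)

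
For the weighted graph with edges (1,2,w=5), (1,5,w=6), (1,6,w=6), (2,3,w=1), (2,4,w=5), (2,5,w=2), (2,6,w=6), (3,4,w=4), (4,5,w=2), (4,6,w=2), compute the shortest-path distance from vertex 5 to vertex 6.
4 (path: 5 -> 4 -> 6; weights 2 + 2 = 4)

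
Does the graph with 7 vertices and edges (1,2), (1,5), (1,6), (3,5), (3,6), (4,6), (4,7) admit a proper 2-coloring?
Yes. Partition: {1, 3, 4}, {2, 5, 6, 7}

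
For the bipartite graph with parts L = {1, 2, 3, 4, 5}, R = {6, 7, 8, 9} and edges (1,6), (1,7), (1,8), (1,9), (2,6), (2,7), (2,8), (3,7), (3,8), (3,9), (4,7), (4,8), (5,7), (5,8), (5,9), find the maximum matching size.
4 (matching: (1,9), (2,6), (3,7), (4,8); upper bound min(|L|,|R|) = min(5,4) = 4)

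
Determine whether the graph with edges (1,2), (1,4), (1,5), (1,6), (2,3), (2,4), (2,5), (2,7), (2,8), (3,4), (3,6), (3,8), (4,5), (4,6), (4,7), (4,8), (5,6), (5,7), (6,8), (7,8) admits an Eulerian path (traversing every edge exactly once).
No (4 vertices have odd degree: {4, 5, 6, 8}; Eulerian path requires 0 or 2)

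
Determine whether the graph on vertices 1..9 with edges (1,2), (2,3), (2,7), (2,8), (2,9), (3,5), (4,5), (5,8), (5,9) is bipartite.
Yes. Partition: {1, 3, 4, 6, 7, 8, 9}, {2, 5}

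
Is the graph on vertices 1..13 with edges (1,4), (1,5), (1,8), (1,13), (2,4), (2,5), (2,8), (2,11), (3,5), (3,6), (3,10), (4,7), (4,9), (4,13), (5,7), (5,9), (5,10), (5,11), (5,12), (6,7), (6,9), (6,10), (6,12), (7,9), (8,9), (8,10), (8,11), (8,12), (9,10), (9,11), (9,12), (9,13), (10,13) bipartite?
No (odd cycle of length 3: 4 -> 1 -> 13 -> 4)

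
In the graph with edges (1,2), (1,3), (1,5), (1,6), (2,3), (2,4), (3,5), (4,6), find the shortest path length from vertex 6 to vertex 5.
2 (path: 6 -> 1 -> 5, 2 edges)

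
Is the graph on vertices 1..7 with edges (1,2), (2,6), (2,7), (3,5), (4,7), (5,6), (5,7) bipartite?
Yes. Partition: {1, 3, 6, 7}, {2, 4, 5}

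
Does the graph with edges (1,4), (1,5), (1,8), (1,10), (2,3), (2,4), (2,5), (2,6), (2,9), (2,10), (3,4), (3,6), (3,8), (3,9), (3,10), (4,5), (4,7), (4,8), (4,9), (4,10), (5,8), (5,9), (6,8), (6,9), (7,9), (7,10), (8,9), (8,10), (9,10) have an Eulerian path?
No (4 vertices have odd degree: {5, 7, 8, 10}; Eulerian path requires 0 or 2)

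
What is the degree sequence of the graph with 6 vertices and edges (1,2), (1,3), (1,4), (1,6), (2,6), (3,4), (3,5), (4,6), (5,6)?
[4, 4, 3, 3, 2, 2] (degrees: deg(1)=4, deg(2)=2, deg(3)=3, deg(4)=3, deg(5)=2, deg(6)=4)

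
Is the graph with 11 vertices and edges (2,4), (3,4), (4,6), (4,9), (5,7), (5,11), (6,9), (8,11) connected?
No, it has 4 components: {1}, {2, 3, 4, 6, 9}, {5, 7, 8, 11}, {10}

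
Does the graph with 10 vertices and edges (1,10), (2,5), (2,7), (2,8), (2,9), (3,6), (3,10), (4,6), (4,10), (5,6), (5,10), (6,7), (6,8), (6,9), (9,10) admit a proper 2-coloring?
Yes. Partition: {1, 3, 4, 5, 7, 8, 9}, {2, 6, 10}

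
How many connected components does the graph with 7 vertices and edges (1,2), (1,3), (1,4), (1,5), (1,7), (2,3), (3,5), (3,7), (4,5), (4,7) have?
2 (components: {1, 2, 3, 4, 5, 7}, {6})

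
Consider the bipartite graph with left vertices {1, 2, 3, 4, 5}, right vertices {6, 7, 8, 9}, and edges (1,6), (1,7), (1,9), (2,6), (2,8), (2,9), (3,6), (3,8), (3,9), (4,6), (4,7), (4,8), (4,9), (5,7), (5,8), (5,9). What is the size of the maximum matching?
4 (matching: (1,9), (2,8), (3,6), (4,7); upper bound min(|L|,|R|) = min(5,4) = 4)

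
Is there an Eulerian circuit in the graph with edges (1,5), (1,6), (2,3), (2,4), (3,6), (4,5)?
Yes (the graph is connected and all 6 vertices have even degree)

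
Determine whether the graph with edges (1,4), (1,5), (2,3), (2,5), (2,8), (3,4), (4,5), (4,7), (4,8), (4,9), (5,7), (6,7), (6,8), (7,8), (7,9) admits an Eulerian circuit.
No (2 vertices have odd degree: {2, 7}; Eulerian circuit requires 0)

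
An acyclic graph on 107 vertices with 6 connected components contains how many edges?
101 (Each of the 6 component trees on V_i vertices has V_i - 1 edges; summing gives V - C = 107 - 6 = 101)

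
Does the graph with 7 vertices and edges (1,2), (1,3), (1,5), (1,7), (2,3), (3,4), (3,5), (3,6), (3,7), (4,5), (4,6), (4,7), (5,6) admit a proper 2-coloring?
No (odd cycle of length 3: 5 -> 1 -> 3 -> 5)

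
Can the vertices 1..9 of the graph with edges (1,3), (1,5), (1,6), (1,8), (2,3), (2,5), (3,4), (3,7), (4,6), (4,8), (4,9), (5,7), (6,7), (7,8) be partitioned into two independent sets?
Yes. Partition: {1, 2, 4, 7}, {3, 5, 6, 8, 9}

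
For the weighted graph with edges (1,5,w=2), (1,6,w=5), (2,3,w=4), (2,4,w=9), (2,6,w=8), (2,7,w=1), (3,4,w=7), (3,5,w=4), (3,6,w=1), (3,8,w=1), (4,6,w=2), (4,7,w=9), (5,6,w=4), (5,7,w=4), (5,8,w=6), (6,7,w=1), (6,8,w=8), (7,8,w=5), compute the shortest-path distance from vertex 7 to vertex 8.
3 (path: 7 -> 6 -> 3 -> 8; weights 1 + 1 + 1 = 3)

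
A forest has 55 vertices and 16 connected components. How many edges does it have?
39 (Each of the 16 component trees on V_i vertices has V_i - 1 edges; summing gives V - C = 55 - 16 = 39)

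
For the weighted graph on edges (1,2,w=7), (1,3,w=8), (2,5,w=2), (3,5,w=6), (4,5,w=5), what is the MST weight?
20 (MST edges: (1,2,w=7), (2,5,w=2), (3,5,w=6), (4,5,w=5); sum of weights 7 + 2 + 6 + 5 = 20)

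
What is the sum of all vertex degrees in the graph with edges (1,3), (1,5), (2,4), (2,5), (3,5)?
10 (handshake: sum of degrees = 2|E| = 2 x 5 = 10)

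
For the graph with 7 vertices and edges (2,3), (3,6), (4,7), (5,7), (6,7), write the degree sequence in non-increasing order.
[3, 2, 2, 1, 1, 1, 0] (degrees: deg(1)=0, deg(2)=1, deg(3)=2, deg(4)=1, deg(5)=1, deg(6)=2, deg(7)=3)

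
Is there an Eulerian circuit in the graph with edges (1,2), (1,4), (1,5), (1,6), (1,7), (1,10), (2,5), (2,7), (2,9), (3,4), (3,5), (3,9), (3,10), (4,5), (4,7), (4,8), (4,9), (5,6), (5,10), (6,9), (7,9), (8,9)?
No (2 vertices have odd degree: {6, 10}; Eulerian circuit requires 0)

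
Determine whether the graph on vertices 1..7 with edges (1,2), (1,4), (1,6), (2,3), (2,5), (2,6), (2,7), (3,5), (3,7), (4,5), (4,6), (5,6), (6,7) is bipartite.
No (odd cycle of length 3: 2 -> 1 -> 6 -> 2)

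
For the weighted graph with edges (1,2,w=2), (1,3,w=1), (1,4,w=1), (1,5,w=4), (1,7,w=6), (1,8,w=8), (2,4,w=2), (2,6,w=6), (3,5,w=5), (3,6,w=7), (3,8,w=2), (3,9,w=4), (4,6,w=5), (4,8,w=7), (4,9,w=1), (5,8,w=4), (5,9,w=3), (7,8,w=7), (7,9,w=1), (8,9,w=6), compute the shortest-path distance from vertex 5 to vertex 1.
4 (path: 5 -> 1; weights 4 = 4)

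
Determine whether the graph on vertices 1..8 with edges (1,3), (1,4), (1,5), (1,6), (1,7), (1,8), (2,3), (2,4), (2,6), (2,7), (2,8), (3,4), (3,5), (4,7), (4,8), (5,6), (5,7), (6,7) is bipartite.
No (odd cycle of length 3: 4 -> 1 -> 3 -> 4)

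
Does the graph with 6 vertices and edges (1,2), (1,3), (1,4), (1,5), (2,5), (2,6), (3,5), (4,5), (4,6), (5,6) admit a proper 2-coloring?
No (odd cycle of length 3: 2 -> 1 -> 5 -> 2)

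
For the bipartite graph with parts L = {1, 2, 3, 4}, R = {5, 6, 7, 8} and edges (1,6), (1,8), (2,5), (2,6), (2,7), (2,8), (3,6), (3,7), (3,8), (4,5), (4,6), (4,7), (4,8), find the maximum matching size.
4 (matching: (1,8), (2,7), (3,6), (4,5); upper bound min(|L|,|R|) = min(4,4) = 4)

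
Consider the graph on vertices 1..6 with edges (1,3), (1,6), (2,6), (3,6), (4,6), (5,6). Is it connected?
Yes (BFS from 1 visits [1, 3, 6, 2, 4, 5] — all 6 vertices reached)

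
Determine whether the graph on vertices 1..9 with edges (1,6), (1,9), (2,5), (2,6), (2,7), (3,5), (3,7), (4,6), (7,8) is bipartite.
Yes. Partition: {1, 2, 3, 4, 8}, {5, 6, 7, 9}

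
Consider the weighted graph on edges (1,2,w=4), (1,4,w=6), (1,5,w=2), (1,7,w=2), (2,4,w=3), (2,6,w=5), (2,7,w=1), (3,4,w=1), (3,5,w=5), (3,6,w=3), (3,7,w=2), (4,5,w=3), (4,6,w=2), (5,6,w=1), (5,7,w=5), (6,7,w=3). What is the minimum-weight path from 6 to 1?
3 (path: 6 -> 5 -> 1; weights 1 + 2 = 3)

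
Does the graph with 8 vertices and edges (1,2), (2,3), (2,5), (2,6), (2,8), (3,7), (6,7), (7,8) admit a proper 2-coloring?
Yes. Partition: {1, 3, 4, 5, 6, 8}, {2, 7}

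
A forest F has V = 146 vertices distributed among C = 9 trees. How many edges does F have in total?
137 (Each of the 9 component trees on V_i vertices has V_i - 1 edges; summing gives V - C = 146 - 9 = 137)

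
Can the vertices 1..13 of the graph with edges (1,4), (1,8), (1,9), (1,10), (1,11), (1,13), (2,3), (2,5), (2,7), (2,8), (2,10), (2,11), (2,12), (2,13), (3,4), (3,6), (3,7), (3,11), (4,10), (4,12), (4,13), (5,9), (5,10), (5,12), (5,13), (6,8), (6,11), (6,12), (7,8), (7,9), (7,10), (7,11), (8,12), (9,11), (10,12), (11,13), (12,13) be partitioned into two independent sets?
No (odd cycle of length 3: 10 -> 1 -> 4 -> 10)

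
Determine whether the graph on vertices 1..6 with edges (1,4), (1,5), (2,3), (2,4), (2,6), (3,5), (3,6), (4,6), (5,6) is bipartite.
No (odd cycle of length 5: 3 -> 5 -> 1 -> 4 -> 2 -> 3)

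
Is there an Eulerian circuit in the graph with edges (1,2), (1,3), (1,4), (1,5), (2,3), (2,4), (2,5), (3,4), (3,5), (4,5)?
Yes (the graph is connected and all 5 vertices have even degree)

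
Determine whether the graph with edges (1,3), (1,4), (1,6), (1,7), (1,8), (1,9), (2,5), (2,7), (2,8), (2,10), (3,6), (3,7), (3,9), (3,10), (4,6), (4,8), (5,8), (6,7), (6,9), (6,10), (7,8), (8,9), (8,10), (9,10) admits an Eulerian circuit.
No (6 vertices have odd degree: {3, 4, 7, 8, 9, 10}; Eulerian circuit requires 0)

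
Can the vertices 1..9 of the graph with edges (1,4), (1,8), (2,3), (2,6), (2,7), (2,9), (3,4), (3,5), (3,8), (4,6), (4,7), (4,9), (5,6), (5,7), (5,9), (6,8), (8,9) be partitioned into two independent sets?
Yes. Partition: {1, 3, 6, 7, 9}, {2, 4, 5, 8}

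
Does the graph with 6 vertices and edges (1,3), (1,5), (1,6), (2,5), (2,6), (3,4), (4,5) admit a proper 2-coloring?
Yes. Partition: {1, 2, 4}, {3, 5, 6}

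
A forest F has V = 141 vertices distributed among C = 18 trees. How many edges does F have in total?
123 (Each of the 18 component trees on V_i vertices has V_i - 1 edges; summing gives V - C = 141 - 18 = 123)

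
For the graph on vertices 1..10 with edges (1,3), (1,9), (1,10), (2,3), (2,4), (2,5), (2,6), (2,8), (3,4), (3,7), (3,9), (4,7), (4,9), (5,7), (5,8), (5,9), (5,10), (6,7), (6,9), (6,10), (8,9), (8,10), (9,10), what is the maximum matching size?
5 (matching: (1,10), (2,6), (3,7), (4,9), (5,8); upper bound floor(n/2) = floor(10/2) = 5)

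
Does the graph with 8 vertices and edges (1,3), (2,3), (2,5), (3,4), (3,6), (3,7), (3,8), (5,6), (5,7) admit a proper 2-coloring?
Yes. Partition: {1, 2, 4, 6, 7, 8}, {3, 5}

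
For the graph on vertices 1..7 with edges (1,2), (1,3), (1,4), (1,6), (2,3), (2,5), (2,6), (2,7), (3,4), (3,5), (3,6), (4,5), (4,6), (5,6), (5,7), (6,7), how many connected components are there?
1 (components: {1, 2, 3, 4, 5, 6, 7})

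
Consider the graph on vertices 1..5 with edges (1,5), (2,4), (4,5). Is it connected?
No, it has 2 components: {1, 2, 4, 5}, {3}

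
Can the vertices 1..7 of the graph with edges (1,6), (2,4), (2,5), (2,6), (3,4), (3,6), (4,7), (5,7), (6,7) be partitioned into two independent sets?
Yes. Partition: {1, 2, 3, 7}, {4, 5, 6}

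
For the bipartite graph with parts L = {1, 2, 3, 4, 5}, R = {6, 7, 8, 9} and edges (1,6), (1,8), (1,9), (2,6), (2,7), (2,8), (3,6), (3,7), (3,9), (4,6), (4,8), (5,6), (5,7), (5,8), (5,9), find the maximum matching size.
4 (matching: (1,9), (2,8), (3,7), (4,6); upper bound min(|L|,|R|) = min(5,4) = 4)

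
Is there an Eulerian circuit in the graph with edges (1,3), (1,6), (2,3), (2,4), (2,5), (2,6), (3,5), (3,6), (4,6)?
Yes (the graph is connected and all 6 vertices have even degree)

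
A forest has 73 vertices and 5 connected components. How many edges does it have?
68 (Each of the 5 component trees on V_i vertices has V_i - 1 edges; summing gives V - C = 73 - 5 = 68)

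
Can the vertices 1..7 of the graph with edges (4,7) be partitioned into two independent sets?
Yes. Partition: {1, 2, 3, 4, 5, 6}, {7}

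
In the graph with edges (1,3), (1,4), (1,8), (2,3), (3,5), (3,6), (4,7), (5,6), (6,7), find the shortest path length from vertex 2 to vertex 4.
3 (path: 2 -> 3 -> 1 -> 4, 3 edges)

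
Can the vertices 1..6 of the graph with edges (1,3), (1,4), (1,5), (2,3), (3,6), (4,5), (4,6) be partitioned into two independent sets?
No (odd cycle of length 3: 4 -> 1 -> 5 -> 4)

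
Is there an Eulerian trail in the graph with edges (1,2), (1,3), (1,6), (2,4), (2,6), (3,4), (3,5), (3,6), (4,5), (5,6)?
No (4 vertices have odd degree: {1, 2, 4, 5}; Eulerian path requires 0 or 2)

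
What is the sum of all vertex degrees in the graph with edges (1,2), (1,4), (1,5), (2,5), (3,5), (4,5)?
12 (handshake: sum of degrees = 2|E| = 2 x 6 = 12)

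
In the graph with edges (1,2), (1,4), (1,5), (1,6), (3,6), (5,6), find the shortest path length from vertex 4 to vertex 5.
2 (path: 4 -> 1 -> 5, 2 edges)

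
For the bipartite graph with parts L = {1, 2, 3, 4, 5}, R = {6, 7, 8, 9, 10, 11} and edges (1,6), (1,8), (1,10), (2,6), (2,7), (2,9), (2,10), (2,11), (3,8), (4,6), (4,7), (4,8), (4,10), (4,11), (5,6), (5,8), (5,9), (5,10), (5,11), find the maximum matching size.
5 (matching: (1,10), (2,11), (3,8), (4,7), (5,9); upper bound min(|L|,|R|) = min(5,6) = 5)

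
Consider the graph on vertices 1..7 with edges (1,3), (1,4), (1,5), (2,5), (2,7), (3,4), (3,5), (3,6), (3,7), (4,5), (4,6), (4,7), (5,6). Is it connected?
Yes (BFS from 1 visits [1, 3, 4, 5, 6, 7, 2] — all 7 vertices reached)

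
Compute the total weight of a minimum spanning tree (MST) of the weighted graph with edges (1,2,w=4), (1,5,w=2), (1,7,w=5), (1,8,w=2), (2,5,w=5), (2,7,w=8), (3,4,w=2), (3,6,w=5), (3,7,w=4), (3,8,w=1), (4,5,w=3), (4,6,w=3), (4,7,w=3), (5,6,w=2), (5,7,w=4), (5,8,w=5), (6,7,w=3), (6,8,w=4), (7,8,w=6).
16 (MST edges: (1,2,w=4), (1,5,w=2), (1,8,w=2), (3,4,w=2), (3,8,w=1), (4,7,w=3), (5,6,w=2); sum of weights 4 + 2 + 2 + 2 + 1 + 3 + 2 = 16)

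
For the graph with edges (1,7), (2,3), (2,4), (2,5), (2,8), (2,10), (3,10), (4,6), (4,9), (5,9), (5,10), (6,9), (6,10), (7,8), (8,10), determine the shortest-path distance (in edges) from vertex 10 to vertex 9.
2 (path: 10 -> 5 -> 9, 2 edges)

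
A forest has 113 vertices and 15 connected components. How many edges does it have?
98 (Each of the 15 component trees on V_i vertices has V_i - 1 edges; summing gives V - C = 113 - 15 = 98)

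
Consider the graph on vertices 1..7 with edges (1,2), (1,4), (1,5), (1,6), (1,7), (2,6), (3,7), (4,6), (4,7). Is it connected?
Yes (BFS from 1 visits [1, 2, 4, 5, 6, 7, 3] — all 7 vertices reached)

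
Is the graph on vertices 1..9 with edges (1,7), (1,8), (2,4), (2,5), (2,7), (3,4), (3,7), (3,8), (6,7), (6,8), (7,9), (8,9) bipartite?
Yes. Partition: {1, 2, 3, 6, 9}, {4, 5, 7, 8}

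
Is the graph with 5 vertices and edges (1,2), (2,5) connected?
No, it has 3 components: {1, 2, 5}, {3}, {4}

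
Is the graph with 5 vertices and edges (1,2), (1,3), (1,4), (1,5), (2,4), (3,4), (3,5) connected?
Yes (BFS from 1 visits [1, 2, 3, 4, 5] — all 5 vertices reached)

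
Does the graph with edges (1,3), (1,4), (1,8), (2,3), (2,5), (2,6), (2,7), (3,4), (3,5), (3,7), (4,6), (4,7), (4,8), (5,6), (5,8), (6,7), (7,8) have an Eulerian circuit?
No (4 vertices have odd degree: {1, 3, 4, 7}; Eulerian circuit requires 0)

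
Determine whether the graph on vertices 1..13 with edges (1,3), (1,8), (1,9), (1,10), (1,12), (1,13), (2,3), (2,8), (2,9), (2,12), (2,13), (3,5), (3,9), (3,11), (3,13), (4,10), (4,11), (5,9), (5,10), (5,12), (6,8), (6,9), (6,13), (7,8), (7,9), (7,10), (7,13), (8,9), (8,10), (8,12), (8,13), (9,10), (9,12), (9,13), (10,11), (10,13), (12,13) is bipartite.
No (odd cycle of length 3: 10 -> 1 -> 9 -> 10)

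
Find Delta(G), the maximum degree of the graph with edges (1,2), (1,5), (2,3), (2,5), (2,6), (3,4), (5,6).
4 (attained at vertex 2)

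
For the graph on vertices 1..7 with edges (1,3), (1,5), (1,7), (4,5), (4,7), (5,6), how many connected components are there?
2 (components: {1, 3, 4, 5, 6, 7}, {2})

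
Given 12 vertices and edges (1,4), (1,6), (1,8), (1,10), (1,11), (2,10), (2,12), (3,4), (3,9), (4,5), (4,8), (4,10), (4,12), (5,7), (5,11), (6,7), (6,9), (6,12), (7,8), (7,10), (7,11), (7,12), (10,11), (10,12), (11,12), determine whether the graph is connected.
Yes (BFS from 1 visits [1, 4, 6, 8, 10, 11, 3, 5, 12, 7, 9, 2] — all 12 vertices reached)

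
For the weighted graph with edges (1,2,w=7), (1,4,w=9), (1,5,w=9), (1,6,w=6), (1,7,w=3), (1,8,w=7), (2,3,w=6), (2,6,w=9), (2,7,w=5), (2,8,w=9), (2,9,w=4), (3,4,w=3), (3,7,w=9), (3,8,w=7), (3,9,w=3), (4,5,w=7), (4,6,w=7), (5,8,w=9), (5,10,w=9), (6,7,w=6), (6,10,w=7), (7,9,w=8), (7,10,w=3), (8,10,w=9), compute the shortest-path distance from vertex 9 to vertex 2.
4 (path: 9 -> 2; weights 4 = 4)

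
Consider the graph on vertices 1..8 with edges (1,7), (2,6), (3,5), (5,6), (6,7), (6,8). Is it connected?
No, it has 2 components: {1, 2, 3, 5, 6, 7, 8}, {4}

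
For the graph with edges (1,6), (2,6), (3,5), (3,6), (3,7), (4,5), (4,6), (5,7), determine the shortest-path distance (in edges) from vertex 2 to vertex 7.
3 (path: 2 -> 6 -> 3 -> 7, 3 edges)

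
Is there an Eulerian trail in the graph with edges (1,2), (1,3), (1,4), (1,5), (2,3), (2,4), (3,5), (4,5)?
No (4 vertices have odd degree: {2, 3, 4, 5}; Eulerian path requires 0 or 2)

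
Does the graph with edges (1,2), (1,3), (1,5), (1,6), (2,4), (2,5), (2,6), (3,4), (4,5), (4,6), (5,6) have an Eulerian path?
Yes — and in fact it has an Eulerian circuit (the graph is connected and all 6 vertices have even degree)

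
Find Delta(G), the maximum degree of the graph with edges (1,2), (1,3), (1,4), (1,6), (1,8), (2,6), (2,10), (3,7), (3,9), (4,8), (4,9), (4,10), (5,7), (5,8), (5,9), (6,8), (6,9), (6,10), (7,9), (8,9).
6 (attained at vertex 9)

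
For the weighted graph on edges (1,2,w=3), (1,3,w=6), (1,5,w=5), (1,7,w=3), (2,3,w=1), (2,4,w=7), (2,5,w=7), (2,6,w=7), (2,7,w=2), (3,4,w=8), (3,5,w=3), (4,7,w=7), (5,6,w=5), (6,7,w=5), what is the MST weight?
21 (MST edges: (1,7,w=3), (2,3,w=1), (2,4,w=7), (2,7,w=2), (3,5,w=3), (5,6,w=5); sum of weights 3 + 1 + 7 + 2 + 3 + 5 = 21)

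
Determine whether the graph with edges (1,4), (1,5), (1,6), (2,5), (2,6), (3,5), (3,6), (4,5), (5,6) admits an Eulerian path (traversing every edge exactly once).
Yes (the graph is connected and exactly 2 vertices have odd degree: {1, 5}; any Eulerian path must start and end at those)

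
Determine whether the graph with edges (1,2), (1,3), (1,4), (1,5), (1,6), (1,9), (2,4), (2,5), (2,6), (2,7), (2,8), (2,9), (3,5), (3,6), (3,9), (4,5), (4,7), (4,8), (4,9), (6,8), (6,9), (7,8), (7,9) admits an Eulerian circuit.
No (2 vertices have odd degree: {2, 6}; Eulerian circuit requires 0)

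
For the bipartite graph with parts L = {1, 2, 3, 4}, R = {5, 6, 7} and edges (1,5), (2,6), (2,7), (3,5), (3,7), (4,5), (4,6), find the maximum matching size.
3 (matching: (1,5), (2,7), (4,6); upper bound min(|L|,|R|) = min(4,3) = 3)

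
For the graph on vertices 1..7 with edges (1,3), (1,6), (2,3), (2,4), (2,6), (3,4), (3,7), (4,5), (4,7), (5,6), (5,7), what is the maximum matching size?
3 (matching: (1,6), (3,7), (4,5); upper bound floor(n/2) = floor(7/2) = 3)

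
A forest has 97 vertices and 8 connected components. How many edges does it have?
89 (Each of the 8 component trees on V_i vertices has V_i - 1 edges; summing gives V - C = 97 - 8 = 89)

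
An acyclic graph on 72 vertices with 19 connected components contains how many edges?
53 (Each of the 19 component trees on V_i vertices has V_i - 1 edges; summing gives V - C = 72 - 19 = 53)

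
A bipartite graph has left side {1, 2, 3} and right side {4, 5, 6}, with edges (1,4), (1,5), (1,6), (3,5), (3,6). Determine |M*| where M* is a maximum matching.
2 (matching: (1,6), (3,5); upper bound min(|L|,|R|) = min(3,3) = 3)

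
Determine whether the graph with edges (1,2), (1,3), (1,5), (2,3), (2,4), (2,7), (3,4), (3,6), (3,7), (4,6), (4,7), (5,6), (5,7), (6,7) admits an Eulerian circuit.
No (4 vertices have odd degree: {1, 3, 5, 7}; Eulerian circuit requires 0)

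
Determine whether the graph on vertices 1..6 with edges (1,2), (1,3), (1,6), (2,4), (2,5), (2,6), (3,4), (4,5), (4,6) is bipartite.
No (odd cycle of length 3: 2 -> 1 -> 6 -> 2)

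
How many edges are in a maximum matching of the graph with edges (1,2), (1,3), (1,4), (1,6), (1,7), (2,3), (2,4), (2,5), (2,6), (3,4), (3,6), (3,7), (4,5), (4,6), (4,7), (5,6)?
3 (matching: (1,7), (2,4), (5,6); upper bound floor(n/2) = floor(7/2) = 3)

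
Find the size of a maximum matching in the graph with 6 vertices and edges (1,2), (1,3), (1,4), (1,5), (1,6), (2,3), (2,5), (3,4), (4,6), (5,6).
3 (matching: (1,2), (3,4), (5,6); upper bound floor(n/2) = floor(6/2) = 3)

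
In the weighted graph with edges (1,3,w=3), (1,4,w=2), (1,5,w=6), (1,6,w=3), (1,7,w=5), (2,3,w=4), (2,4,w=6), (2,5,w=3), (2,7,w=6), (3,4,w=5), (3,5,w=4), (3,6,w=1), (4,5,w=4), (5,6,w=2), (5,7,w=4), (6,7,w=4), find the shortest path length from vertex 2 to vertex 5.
3 (path: 2 -> 5; weights 3 = 3)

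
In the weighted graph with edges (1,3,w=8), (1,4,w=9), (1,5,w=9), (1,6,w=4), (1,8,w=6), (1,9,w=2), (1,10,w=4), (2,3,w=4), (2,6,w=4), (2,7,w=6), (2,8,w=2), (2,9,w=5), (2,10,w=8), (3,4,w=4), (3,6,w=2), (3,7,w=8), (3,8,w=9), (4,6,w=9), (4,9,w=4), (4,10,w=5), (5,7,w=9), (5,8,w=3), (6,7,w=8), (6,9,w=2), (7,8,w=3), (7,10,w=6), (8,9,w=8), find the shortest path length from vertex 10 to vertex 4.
5 (path: 10 -> 4; weights 5 = 5)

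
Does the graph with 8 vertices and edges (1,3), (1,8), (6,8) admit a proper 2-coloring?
Yes. Partition: {1, 2, 4, 5, 6, 7}, {3, 8}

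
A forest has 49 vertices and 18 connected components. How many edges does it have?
31 (Each of the 18 component trees on V_i vertices has V_i - 1 edges; summing gives V - C = 49 - 18 = 31)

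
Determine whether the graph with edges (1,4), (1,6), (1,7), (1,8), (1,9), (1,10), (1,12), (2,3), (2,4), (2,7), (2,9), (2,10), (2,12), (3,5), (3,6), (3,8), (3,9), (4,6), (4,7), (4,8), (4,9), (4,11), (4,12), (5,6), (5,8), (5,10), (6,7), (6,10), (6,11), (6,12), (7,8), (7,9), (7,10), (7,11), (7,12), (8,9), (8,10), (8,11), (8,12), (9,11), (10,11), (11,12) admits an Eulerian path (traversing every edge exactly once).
No (8 vertices have odd degree: {1, 3, 7, 8, 9, 10, 11, 12}; Eulerian path requires 0 or 2)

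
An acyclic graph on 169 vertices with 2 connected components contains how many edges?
167 (Each of the 2 component trees on V_i vertices has V_i - 1 edges; summing gives V - C = 169 - 2 = 167)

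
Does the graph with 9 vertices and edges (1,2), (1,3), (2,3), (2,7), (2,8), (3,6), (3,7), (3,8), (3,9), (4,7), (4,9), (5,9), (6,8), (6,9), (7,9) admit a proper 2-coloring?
No (odd cycle of length 3: 2 -> 1 -> 3 -> 2)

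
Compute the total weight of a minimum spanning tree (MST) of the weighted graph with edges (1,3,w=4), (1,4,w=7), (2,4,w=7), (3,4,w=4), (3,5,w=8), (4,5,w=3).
18 (MST edges: (1,3,w=4), (2,4,w=7), (3,4,w=4), (4,5,w=3); sum of weights 4 + 7 + 4 + 3 = 18)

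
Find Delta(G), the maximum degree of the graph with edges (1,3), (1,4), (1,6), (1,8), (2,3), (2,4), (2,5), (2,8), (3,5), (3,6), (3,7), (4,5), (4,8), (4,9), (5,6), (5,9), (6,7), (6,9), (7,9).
5 (attained at vertices 3, 4, 5, 6)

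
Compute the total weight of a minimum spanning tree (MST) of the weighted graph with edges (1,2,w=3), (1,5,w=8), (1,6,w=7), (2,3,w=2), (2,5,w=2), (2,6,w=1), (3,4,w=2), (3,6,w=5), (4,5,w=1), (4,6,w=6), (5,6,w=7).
9 (MST edges: (1,2,w=3), (2,3,w=2), (2,5,w=2), (2,6,w=1), (4,5,w=1); sum of weights 3 + 2 + 2 + 1 + 1 = 9)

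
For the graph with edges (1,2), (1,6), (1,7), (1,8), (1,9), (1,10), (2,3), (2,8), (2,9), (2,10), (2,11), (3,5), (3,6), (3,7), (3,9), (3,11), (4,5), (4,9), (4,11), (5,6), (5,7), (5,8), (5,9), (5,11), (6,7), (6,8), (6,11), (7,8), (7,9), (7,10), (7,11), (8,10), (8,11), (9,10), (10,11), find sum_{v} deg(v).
70 (handshake: sum of degrees = 2|E| = 2 x 35 = 70)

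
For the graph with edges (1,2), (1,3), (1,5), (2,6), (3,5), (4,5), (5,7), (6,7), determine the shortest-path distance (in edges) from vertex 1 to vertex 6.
2 (path: 1 -> 2 -> 6, 2 edges)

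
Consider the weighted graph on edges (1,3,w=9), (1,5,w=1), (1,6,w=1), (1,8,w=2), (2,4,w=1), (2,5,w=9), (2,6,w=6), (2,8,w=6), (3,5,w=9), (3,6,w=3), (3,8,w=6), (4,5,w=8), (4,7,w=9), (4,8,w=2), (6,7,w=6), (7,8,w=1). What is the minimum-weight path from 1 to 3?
4 (path: 1 -> 6 -> 3; weights 1 + 3 = 4)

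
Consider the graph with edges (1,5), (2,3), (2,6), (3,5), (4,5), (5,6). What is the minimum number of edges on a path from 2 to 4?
3 (path: 2 -> 3 -> 5 -> 4, 3 edges)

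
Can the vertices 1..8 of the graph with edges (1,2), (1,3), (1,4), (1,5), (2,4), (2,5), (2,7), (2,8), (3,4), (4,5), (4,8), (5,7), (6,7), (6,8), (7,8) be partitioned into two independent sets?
No (odd cycle of length 3: 5 -> 1 -> 2 -> 5)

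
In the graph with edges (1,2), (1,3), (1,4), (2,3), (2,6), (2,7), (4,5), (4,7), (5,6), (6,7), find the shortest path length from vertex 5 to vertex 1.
2 (path: 5 -> 4 -> 1, 2 edges)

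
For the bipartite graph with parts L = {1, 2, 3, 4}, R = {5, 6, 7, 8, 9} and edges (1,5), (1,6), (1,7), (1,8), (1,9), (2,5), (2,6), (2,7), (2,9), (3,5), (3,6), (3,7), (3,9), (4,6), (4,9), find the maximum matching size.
4 (matching: (1,8), (2,9), (3,7), (4,6); upper bound min(|L|,|R|) = min(4,5) = 4)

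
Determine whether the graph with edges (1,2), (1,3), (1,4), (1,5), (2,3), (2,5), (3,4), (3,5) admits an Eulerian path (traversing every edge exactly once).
Yes (the graph is connected and exactly 2 vertices have odd degree: {2, 5}; any Eulerian path must start and end at those)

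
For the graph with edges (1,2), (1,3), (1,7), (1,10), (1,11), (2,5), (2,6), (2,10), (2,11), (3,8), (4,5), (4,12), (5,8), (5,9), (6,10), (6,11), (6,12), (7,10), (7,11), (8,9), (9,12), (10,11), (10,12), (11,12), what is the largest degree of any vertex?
6 (attained at vertices 10, 11)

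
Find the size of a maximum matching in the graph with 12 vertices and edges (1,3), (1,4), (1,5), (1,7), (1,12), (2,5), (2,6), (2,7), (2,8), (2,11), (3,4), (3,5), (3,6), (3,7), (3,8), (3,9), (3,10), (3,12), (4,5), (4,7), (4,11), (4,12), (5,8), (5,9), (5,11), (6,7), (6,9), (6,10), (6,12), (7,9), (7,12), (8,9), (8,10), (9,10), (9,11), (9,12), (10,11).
6 (matching: (1,4), (2,8), (3,10), (5,11), (6,12), (7,9); upper bound floor(n/2) = floor(12/2) = 6)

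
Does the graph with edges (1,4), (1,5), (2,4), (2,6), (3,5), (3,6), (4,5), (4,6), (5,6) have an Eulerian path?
Yes — and in fact it has an Eulerian circuit (the graph is connected and all 6 vertices have even degree)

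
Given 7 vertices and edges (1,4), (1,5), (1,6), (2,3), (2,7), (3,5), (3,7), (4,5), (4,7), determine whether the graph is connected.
Yes (BFS from 1 visits [1, 4, 5, 6, 7, 3, 2] — all 7 vertices reached)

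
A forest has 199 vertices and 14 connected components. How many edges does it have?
185 (Each of the 14 component trees on V_i vertices has V_i - 1 edges; summing gives V - C = 199 - 14 = 185)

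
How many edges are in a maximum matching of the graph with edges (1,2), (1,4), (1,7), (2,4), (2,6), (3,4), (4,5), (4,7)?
3 (matching: (1,7), (2,6), (4,5); upper bound floor(n/2) = floor(7/2) = 3)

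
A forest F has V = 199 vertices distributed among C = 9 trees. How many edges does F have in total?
190 (Each of the 9 component trees on V_i vertices has V_i - 1 edges; summing gives V - C = 199 - 9 = 190)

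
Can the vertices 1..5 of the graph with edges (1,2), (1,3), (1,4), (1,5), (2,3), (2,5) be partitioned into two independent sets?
No (odd cycle of length 3: 3 -> 1 -> 2 -> 3)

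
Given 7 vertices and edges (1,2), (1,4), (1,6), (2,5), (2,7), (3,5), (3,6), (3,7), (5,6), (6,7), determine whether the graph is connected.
Yes (BFS from 1 visits [1, 2, 4, 6, 5, 7, 3] — all 7 vertices reached)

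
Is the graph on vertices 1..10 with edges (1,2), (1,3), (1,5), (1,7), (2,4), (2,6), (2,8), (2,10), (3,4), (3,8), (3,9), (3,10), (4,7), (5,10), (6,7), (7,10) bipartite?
Yes. Partition: {1, 4, 6, 8, 9, 10}, {2, 3, 5, 7}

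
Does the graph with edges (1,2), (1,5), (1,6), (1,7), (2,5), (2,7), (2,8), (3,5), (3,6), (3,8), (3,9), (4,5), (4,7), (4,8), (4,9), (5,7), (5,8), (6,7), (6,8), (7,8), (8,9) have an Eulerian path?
Yes (the graph is connected and exactly 2 vertices have odd degree: {8, 9}; any Eulerian path must start and end at those)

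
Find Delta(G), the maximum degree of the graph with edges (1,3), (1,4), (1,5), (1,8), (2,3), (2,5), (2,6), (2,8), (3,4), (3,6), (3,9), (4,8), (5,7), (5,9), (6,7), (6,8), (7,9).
5 (attained at vertex 3)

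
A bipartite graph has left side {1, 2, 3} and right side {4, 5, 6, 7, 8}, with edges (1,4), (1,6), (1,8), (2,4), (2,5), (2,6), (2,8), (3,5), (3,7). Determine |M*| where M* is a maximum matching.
3 (matching: (1,8), (2,6), (3,7); upper bound min(|L|,|R|) = min(3,5) = 3)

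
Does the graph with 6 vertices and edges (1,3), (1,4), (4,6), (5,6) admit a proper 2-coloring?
Yes. Partition: {1, 2, 6}, {3, 4, 5}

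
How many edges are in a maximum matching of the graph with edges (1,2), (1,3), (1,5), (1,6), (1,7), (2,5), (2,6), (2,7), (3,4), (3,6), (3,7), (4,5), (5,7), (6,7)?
3 (matching: (1,7), (3,6), (4,5); upper bound floor(n/2) = floor(7/2) = 3)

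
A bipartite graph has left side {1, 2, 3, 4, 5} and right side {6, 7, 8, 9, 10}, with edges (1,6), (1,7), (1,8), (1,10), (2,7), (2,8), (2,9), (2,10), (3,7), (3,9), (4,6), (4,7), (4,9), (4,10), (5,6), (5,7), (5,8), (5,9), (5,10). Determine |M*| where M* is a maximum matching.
5 (matching: (1,10), (2,9), (3,7), (4,6), (5,8); upper bound min(|L|,|R|) = min(5,5) = 5)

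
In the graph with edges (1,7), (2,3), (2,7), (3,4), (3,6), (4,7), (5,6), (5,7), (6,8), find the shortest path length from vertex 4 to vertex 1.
2 (path: 4 -> 7 -> 1, 2 edges)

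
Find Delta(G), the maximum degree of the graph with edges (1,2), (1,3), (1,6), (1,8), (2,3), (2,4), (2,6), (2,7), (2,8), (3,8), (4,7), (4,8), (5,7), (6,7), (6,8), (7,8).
6 (attained at vertices 2, 8)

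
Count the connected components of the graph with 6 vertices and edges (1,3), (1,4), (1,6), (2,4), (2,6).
2 (components: {1, 2, 3, 4, 6}, {5})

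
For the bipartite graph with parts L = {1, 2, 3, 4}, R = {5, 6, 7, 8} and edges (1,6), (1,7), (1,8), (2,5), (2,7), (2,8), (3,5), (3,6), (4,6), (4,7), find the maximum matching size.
4 (matching: (1,8), (2,7), (3,5), (4,6); upper bound min(|L|,|R|) = min(4,4) = 4)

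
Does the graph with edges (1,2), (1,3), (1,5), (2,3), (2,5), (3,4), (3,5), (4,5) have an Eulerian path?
Yes (the graph is connected and exactly 2 vertices have odd degree: {1, 2}; any Eulerian path must start and end at those)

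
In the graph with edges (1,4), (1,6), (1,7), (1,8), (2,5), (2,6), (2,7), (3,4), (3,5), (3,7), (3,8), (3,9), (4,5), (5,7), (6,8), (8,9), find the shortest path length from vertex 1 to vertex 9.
2 (path: 1 -> 8 -> 9, 2 edges)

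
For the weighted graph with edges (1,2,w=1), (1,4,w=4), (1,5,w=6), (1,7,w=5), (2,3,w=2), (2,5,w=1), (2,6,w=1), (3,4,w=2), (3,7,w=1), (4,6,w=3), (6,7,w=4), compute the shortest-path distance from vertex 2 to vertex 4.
4 (path: 2 -> 6 -> 4; weights 1 + 3 = 4)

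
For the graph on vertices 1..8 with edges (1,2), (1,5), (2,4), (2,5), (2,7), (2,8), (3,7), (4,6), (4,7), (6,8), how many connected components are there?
1 (components: {1, 2, 3, 4, 5, 6, 7, 8})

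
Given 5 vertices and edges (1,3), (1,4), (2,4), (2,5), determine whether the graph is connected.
Yes (BFS from 1 visits [1, 3, 4, 2, 5] — all 5 vertices reached)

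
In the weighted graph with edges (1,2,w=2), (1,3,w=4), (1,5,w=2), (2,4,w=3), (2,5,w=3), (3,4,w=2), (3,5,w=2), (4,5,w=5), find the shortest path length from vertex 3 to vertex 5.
2 (path: 3 -> 5; weights 2 = 2)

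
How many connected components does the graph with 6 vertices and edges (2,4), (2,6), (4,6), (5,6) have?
3 (components: {1}, {2, 4, 5, 6}, {3})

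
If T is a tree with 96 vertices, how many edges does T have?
95 (A tree on V vertices has V - 1 edges, so 96 - 1 = 95)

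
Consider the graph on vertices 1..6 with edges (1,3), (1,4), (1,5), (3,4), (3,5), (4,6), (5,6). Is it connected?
No, it has 2 components: {1, 3, 4, 5, 6}, {2}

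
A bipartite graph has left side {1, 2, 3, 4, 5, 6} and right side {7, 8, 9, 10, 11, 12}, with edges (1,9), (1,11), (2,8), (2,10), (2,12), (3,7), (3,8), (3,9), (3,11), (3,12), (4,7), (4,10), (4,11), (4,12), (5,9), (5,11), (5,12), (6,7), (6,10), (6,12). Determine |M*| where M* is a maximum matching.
6 (matching: (1,11), (2,12), (3,8), (4,10), (5,9), (6,7); upper bound min(|L|,|R|) = min(6,6) = 6)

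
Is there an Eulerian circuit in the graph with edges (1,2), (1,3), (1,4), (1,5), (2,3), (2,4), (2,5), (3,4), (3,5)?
No (2 vertices have odd degree: {4, 5}; Eulerian circuit requires 0)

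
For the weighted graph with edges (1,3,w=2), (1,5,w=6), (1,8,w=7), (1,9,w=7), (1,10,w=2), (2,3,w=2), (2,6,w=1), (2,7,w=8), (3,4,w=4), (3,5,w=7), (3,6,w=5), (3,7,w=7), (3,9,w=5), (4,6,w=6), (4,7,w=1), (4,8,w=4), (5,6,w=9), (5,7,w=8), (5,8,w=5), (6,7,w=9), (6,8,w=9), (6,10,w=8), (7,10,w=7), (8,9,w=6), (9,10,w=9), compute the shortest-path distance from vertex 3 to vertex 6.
3 (path: 3 -> 2 -> 6; weights 2 + 1 = 3)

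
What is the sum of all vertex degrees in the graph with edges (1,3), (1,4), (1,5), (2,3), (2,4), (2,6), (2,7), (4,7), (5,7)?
18 (handshake: sum of degrees = 2|E| = 2 x 9 = 18)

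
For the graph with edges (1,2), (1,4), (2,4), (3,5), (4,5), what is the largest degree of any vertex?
3 (attained at vertex 4)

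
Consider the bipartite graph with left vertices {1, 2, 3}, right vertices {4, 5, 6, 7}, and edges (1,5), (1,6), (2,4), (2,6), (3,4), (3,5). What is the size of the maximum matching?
3 (matching: (1,6), (2,4), (3,5); upper bound min(|L|,|R|) = min(3,4) = 3)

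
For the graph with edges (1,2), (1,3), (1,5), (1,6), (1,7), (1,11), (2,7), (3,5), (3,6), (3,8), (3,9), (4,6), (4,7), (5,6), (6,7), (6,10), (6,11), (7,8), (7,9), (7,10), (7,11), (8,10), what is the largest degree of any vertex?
8 (attained at vertex 7)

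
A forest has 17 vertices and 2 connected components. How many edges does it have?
15 (Each of the 2 component trees on V_i vertices has V_i - 1 edges; summing gives V - C = 17 - 2 = 15)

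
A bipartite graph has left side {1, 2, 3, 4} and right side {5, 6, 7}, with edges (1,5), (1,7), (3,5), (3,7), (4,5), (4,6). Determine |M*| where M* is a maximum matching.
3 (matching: (1,7), (3,5), (4,6); upper bound min(|L|,|R|) = min(4,3) = 3)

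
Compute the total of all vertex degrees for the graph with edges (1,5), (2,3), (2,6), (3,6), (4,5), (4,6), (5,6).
14 (handshake: sum of degrees = 2|E| = 2 x 7 = 14)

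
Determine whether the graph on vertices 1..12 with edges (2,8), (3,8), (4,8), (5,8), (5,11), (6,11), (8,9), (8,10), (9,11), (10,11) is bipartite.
Yes. Partition: {1, 2, 3, 4, 5, 6, 7, 9, 10, 12}, {8, 11}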